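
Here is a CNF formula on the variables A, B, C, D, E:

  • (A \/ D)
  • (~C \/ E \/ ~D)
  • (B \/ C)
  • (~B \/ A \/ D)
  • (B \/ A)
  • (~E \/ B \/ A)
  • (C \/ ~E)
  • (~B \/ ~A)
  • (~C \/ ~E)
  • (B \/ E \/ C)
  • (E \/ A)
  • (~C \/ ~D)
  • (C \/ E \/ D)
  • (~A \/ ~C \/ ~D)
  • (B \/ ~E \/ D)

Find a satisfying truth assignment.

A=True, B=False, C=True, D=False, E=False

Try A = True.
  then B is forced to False.
  then C is forced to True.
  then E is forced to False.
  then D is forced to False.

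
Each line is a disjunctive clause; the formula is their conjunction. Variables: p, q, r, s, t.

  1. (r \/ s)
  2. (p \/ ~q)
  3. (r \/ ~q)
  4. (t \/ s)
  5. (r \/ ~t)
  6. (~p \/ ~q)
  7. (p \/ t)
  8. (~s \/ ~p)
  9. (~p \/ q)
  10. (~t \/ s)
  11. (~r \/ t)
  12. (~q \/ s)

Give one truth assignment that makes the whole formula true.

p=False, q=False, r=True, s=True, t=True

Check each clause:
  1. (s \/ r) — r is true.
  2. (p \/ ~q) — ~q is true.
  3. (r \/ ~q) — r is true.
  4. (t \/ s) — s is true.
  5. (r \/ ~t) — r is true.
  6. (~q \/ ~p) — ~p is true.
  7. (t \/ p) — t is true.
  8. (~p \/ ~s) — ~p is true.
  9. (~p \/ q) — ~p is true.
  10. (~t \/ s) — s is true.
  11. (t \/ ~r) — t is true.
  12. (~q \/ s) — s is true.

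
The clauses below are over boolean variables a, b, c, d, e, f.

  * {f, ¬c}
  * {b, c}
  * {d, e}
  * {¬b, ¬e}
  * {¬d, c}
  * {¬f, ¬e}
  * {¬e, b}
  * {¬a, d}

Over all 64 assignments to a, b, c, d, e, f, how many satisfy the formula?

4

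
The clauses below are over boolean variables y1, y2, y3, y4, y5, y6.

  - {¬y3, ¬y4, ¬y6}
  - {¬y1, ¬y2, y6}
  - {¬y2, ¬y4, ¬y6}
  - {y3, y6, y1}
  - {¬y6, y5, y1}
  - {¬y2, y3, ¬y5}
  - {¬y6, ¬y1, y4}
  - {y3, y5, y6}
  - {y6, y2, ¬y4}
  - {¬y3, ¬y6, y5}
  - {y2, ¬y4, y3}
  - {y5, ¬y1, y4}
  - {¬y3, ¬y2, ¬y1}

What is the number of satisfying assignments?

11

Split on y6, then y3.
  y6=T, y3=T: remaining (y1,y2,y4,y5) ∈ {(F,F,F,T); (F,T,F,T)} — 2.
  y6=T, y3=F: remaining (y1,y2,y4,y5) ∈ {(F,F,F,T)} — 1.
  y6=F, y3=T: 7 of the 16 assignments to (y1,y2,y4,y5) work.
  y6=F, y3=F: remaining (y1,y2,y4,y5) ∈ {(T,F,F,T)} — 1.
Total: 2 + 1 + 7 + 1 = 11.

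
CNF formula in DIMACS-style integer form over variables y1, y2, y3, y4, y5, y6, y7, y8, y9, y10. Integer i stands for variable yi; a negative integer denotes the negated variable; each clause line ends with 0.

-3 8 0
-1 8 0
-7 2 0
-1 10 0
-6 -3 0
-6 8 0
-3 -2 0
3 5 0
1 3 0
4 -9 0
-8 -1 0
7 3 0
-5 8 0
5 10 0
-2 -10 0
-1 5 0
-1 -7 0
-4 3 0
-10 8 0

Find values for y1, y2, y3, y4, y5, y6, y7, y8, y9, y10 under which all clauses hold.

y1 = F, y2 = F, y3 = T, y4 = T, y5 = F, y6 = F, y7 = F, y8 = T, y9 = F, y10 = T

Check each clause:
  1. (y8 ∨ ¬y3) — y8 is true.
  2. (y8 ∨ ¬y1) — y8 is true.
  3. (y2 ∨ ¬y7) — ¬y7 is true.
  4. (¬y1 ∨ y10) — y10 is true.
  5. (¬y3 ∨ ¬y6) — ¬y6 is true.
  6. (y8 ∨ ¬y6) — y8 is true.
  7. (¬y2 ∨ ¬y3) — ¬y2 is true.
  8. (y5 ∨ y3) — y3 is true.
  9. (y1 ∨ y3) — y3 is true.
  10. (¬y9 ∨ y4) — y4 is true.
  11. (¬y8 ∨ ¬y1) — ¬y1 is true.
  12. (y7 ∨ y3) — y3 is true.
  13. (y8 ∨ ¬y5) — y8 is true.
  14. (y10 ∨ y5) — y10 is true.
  15. (¬y2 ∨ ¬y10) — ¬y2 is true.
  16. (y5 ∨ ¬y1) — ¬y1 is true.
  17. (¬y7 ∨ ¬y1) — ¬y7 is true.
  18. (y3 ∨ ¬y4) — y3 is true.
  19. (¬y10 ∨ y8) — y8 is true.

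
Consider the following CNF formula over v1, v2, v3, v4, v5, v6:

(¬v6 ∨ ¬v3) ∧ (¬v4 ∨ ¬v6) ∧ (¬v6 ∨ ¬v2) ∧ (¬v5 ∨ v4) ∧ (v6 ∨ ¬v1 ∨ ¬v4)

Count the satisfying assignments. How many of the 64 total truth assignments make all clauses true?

Split on v6, then v4.
  v6=1, v4=1: a clause becomes empty — 0.
  v6=1, v4=0: remaining (v1,v2,v3,v5) ∈ {(0,0,0,0); (1,0,0,0)} — 2.
  v6=0, v4=1: forces v1=0; v2, v3, v5 free → 2^3 = 8.
  v6=0, v4=0: forces v5=0; v1, v2, v3 free → 2^3 = 8.
Total: 0 + 2 + 8 + 8 = 18.

18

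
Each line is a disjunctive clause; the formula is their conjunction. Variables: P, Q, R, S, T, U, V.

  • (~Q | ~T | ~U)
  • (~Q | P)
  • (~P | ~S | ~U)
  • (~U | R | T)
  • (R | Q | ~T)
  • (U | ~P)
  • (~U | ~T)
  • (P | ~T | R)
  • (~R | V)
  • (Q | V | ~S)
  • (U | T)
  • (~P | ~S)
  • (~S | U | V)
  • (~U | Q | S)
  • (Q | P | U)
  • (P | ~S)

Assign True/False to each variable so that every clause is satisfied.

Pure literal: V appears only positively; assign V = True.
Try P = True.
  then U is forced to True.
  then S is forced to False.
  then T is forced to False.
  then R is forced to True.
  then Q is forced to True.

P=T, Q=T, R=T, S=F, T=F, U=T, V=T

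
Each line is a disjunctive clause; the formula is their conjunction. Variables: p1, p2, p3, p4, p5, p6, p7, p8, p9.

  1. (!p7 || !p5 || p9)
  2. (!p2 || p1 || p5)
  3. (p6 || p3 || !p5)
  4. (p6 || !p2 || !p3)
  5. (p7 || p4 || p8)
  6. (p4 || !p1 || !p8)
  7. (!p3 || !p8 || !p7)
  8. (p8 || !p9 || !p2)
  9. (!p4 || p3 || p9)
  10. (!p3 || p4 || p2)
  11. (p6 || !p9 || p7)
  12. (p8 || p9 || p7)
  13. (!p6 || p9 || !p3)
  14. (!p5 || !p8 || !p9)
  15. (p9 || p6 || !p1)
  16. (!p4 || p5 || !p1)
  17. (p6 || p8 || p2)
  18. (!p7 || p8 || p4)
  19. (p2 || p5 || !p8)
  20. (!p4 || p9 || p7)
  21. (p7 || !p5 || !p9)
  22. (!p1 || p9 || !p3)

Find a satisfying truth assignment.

p1=0, p2=0, p3=1, p4=1, p5=1, p6=1, p7=1, p8=0, p9=1

Set p1 = False and propagate.
Branch on p2: take p2 = False.
For the remaining variables, p3 = True, p4 = True, p5 = True, p6 = True, p7 = True, p8 = False, p9 = True works.
Check each clause:
  1. (!p5 || p9 || !p7) — p9 is true.
  2. (p5 || p1 || !p2) — p5 is true.
  3. (p6 || !p5 || p3) — p3 is true.
  4. (!p2 || !p3 || p6) — p6 is true.
  5. (p8 || p4 || p7) — p4 is true.
  6. (!p1 || p4 || !p8) — !p8 is true.
  7. (!p8 || !p3 || !p7) — !p8 is true.
  8. (p8 || !p9 || !p2) — !p2 is true.
  9. (p9 || !p4 || p3) — p9 is true.
  10. (p2 || !p3 || p4) — p4 is true.
  11. (p7 || p6 || !p9) — p7 is true.
  12. (p9 || p7 || p8) — p9 is true.
  13. (!p6 || p9 || !p3) — p9 is true.
  14. (!p9 || !p8 || !p5) — !p8 is true.
  15. (!p1 || p6 || p9) — p9 is true.
  16. (!p4 || p5 || !p1) — p5 is true.
  17. (p8 || p2 || p6) — p6 is true.
  18. (p4 || p8 || !p7) — p4 is true.
  19. (!p8 || p5 || p2) — !p8 is true.
  20. (p9 || p7 || !p4) — p9 is true.
  21. (!p9 || !p5 || p7) — p7 is true.
  22. (p9 || !p1 || !p3) — p9 is true.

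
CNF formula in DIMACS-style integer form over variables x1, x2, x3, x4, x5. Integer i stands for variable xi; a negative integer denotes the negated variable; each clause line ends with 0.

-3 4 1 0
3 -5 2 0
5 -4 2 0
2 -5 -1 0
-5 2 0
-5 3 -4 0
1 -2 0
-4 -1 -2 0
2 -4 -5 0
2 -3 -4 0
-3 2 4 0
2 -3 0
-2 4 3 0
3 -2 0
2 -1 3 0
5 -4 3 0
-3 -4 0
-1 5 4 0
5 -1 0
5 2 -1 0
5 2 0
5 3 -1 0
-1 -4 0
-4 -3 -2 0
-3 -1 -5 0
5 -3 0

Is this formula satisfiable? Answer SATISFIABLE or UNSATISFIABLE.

UNSATISFIABLE

x2 = True:
  propagation gives x1=True, x4=False, x3=True, x5=True; an empty clause results — contradiction.
x2 = False:
  propagation gives x5=False; an empty clause results — contradiction.
Every branch closes, so no satisfying assignment exists.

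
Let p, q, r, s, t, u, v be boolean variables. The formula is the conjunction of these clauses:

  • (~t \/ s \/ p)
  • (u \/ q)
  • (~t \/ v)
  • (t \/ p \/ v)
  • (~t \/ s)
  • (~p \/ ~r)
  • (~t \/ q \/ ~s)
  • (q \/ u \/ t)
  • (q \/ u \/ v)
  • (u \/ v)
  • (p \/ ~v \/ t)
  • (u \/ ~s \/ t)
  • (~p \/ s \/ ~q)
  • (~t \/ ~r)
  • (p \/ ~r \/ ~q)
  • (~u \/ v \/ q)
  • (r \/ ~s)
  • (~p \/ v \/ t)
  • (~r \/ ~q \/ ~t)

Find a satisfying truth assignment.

p=True  q=False  r=False  s=False  t=False  u=True  v=True

Check each clause:
  1. (p \/ s \/ ~t) — p is true.
  2. (u \/ q) — u is true.
  3. (~t \/ v) — ~t is true.
  4. (t \/ p \/ v) — p is true.
  5. (s \/ ~t) — ~t is true.
  6. (~p \/ ~r) — ~r is true.
  7. (~s \/ q \/ ~t) — ~t is true.
  8. (q \/ t \/ u) — u is true.
  9. (v \/ u \/ q) — u is true.
  10. (u \/ v) — u is true.
  11. (~v \/ p \/ t) — p is true.
  12. (t \/ u \/ ~s) — ~s is true.
  13. (s \/ ~p \/ ~q) — ~q is true.
  14. (~t \/ ~r) — ~t is true.
  15. (~r \/ ~q \/ p) — p is true.
  16. (~u \/ q \/ v) — v is true.
  17. (~s \/ r) — ~s is true.
  18. (v \/ t \/ ~p) — v is true.
  19. (~q \/ ~t \/ ~r) — ~t is true.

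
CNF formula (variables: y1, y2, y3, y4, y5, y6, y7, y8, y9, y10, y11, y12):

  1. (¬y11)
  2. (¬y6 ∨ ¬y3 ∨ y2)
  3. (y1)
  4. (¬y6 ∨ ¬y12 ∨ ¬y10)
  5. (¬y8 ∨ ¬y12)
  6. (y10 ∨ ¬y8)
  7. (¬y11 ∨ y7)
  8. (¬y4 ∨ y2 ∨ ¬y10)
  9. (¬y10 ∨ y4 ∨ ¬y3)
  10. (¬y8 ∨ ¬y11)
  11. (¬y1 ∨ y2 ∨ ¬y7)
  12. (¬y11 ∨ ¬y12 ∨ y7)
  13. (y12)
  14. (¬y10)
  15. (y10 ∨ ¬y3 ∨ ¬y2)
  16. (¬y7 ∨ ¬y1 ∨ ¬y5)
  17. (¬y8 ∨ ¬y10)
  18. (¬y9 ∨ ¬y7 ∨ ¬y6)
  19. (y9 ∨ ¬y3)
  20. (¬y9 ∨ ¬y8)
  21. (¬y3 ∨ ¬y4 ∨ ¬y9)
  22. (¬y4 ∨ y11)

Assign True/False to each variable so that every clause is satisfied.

The clause (¬y11) is unit: y11 must be False.
(y1) is a unit clause, so y1 = True.
(y12) is a unit clause, so y12 = True.
Unit propagation: (¬y8) forces y8 = False.
(¬y10) is a unit clause, so y10 = False.
(¬y4) is a unit clause, so y4 = False.
y3 occurs only negated in the remaining clauses — set y3 = False.
Pure literal: y6 appears only negated; assign y6 = False.
Branch on y2: take y2 = True.
Branch on y5: take y5 = True.
  then y7 is forced to False.
y9 is now unconstrained; take y9 = True.

y1=T, y2=T, y3=F, y4=F, y5=T, y6=F, y7=F, y8=F, y9=T, y10=F, y11=F, y12=T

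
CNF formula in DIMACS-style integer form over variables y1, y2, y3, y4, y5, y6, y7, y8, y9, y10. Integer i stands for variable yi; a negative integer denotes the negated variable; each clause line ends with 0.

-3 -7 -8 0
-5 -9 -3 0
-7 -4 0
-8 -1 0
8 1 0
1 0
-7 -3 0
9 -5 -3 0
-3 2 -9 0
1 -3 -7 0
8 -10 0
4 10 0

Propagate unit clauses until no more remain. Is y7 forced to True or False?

Unit clause (y1) sets y1 = True.
In (~y8 \/ ~y1), ~y1 is now false; ~y8 must hold, so y8 = False.
(~y10 \/ y8): since y8 = False, the clause reduces to (~y10). y10 = False.
(y4 \/ y10): since y10 = False, the clause reduces to (y4). y4 = True.
In (~y4 \/ ~y7), ~y4 is now false; ~y7 must hold, so y7 = False.

False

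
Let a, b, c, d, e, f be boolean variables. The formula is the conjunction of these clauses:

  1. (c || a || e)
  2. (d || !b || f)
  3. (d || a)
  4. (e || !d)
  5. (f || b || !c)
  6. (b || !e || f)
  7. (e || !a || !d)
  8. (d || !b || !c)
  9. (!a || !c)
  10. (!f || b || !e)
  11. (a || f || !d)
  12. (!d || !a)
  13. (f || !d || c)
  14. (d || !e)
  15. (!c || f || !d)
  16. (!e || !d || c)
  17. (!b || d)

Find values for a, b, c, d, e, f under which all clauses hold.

a=F, b=T, c=T, d=T, e=T, f=T

Try a = False.
  then d is forced to True.
  then e is forced to True.
  then f is forced to True.
  then b is forced to True.
  then c is forced to True.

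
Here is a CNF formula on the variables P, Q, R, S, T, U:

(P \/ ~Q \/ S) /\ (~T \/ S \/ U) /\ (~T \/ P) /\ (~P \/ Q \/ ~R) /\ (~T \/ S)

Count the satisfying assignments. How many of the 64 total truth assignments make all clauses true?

30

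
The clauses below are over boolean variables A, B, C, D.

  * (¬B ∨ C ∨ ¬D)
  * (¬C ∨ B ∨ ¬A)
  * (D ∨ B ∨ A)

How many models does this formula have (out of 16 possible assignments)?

Case analysis on B and A:
  B=T, A=T: remaining (C,D) ∈ {(F,F); (T,F); (T,T)} — 3.
  B=T, A=F: remaining (C,D) ∈ {(F,F); (T,F); (T,T)} — 3.
  B=F, A=T: remaining (C,D) ∈ {(F,F); (F,T)} — 2.
  B=F, A=F: remaining (C,D) ∈ {(F,T); (T,T)} — 2.
Total: 3 + 3 + 2 + 2 = 10.

10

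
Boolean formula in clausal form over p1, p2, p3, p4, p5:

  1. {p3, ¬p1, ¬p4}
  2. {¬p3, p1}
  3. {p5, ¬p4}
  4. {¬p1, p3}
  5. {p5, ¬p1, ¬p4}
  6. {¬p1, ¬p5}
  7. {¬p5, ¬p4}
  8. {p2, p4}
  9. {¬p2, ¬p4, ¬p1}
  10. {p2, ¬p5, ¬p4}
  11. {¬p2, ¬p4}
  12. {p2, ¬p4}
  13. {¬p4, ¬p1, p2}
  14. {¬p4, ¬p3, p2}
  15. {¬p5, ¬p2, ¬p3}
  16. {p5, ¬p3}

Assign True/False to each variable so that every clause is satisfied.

p1=0, p2=1, p3=0, p4=0, p5=0

Branch on p1: take p1 = False.
  then p3 is forced to False.
The remaining clauses are satisfied by p2 = True, p4 = False, p5 = False.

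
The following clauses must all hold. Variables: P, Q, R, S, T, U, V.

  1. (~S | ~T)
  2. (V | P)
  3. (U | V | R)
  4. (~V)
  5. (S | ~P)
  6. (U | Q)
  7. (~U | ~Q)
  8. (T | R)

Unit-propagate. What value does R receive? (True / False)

(~V) is a unit clause: V = False.
In (V | P), V is now false; P must hold, so P = True.
In (S | ~P), ~P is now false; S must hold, so S = True.
(~T | ~S) with S = True leaves only ~T, so T = False.
From (T | R) and T = False: R = True.

True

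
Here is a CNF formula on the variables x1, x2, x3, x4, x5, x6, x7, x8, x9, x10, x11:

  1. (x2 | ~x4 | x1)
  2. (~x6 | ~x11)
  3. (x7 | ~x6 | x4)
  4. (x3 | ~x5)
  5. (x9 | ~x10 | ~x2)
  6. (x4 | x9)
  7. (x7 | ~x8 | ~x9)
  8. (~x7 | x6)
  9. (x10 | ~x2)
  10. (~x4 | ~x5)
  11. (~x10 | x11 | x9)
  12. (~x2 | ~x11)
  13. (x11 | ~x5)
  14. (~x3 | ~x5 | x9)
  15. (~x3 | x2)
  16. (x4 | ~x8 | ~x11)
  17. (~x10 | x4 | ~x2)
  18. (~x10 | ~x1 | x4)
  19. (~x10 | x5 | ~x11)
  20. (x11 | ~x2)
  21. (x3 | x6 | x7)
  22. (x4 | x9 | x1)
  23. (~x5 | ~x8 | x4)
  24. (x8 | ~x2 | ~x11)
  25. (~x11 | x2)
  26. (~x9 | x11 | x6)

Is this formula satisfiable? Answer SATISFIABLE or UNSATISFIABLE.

Branch on x1: take x1 = True.
Try x2 = False.
  then x3 is forced to False.
  then x5 is forced to False.
  then x11 is forced to False.
Branch on x4: take x4 = True.
The remaining clauses are satisfied by x6 = True, x7 = True, x8 = True, x9 = False, x10 = False.
So x1 = T, x2 = F, x3 = F, x4 = T, x5 = F, x6 = T, x7 = T, x8 = T, x9 = F, x10 = F, x11 = F is a satisfying assignment.

SATISFIABLE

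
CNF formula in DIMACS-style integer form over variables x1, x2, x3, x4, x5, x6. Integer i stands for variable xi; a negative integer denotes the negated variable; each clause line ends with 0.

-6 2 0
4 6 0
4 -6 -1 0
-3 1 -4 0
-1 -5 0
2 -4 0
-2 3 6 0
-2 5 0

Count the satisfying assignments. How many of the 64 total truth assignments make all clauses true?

3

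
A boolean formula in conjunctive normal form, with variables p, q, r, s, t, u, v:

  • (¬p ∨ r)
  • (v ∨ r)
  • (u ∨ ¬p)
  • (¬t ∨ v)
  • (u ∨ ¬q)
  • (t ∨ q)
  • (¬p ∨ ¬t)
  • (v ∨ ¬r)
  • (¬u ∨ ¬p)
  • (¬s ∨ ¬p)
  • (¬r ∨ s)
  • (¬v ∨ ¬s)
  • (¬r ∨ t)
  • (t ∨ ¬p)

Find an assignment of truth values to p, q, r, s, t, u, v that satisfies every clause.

p = 0  q = 0  r = 0  s = 0  t = 1  u = 1  v = 1

Pure literal: p appears only negated; assign p = False.
Try q = False.
  then t is forced to True.
  then v is forced to True.
  then s is forced to False.
  then r is forced to False.
u is now unconstrained; take u = True.
Check each clause:
  1. (r ∨ ¬p) — ¬p is true.
  2. (v ∨ r) — v is true.
  3. (u ∨ ¬p) — ¬p is true.
  4. (v ∨ ¬t) — v is true.
  5. (¬q ∨ u) — u is true.
  6. (t ∨ q) — t is true.
  7. (¬p ∨ ¬t) — ¬p is true.
  8. (v ∨ ¬r) — ¬r is true.
  9. (¬u ∨ ¬p) — ¬p is true.
  10. (¬s ∨ ¬p) — ¬s is true.
  11. (s ∨ ¬r) — ¬r is true.
  12. (¬v ∨ ¬s) — ¬s is true.
  13. (t ∨ ¬r) — t is true.
  14. (¬p ∨ t) — t is true.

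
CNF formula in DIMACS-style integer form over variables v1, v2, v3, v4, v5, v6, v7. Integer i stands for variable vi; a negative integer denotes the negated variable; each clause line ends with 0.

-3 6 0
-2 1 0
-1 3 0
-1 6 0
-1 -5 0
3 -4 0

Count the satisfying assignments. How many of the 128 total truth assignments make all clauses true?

24

Case analysis on v1 and v3:
  v1=1, v3=1: forces v5=0; v6=1; v2, v4, v7 free → 2^3 = 8.
  v1=1, v3=0: a clause becomes empty — 0.
  v1=0, v3=1: forces v2=0; v6=1; v4, v5, v7 free → 2^3 = 8.
  v1=0, v3=0: forces v2=0; v4=0; v5, v6, v7 free → 2^3 = 8.
Total: 8 + 0 + 8 + 8 = 24.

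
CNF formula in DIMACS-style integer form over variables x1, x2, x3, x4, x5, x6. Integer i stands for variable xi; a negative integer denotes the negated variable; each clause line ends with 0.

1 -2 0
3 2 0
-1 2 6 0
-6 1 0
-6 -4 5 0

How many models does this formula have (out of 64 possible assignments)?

21

Case analysis on x1 and x2:
  x1=1, x2=1: x3 free; 7 ways for (x4,x5,x6) × 2^1 = 14.
  x1=1, x2=0: remaining (x3,x4,x5,x6) ∈ {(1,0,0,1); (1,0,1,1); (1,1,1,1)} — 3.
  x1=0, x2=1: a clause becomes empty — 0.
  x1=0, x2=0: remaining (x3,x4,x5,x6) ∈ {(1,0,0,0); (1,0,1,0); (1,1,0,0); (1,1,1,0)} — 4.
Total: 14 + 3 + 0 + 4 = 21.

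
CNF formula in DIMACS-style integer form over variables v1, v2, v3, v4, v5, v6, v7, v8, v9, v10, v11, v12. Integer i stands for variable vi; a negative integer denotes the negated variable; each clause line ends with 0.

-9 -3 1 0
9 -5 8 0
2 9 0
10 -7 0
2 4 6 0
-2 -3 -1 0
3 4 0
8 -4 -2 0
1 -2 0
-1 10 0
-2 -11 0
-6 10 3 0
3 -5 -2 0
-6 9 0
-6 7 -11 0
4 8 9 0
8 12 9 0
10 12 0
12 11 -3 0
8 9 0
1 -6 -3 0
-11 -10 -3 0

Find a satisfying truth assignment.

Pure literal: v5 appears only negated; assign v5 = False.
Pure literal: v8 appears only positively; assign v8 = True.
Set v1 = True and propagate.
  then v10 is forced to True.
Try v2 = True.
  then v3 is forced to False.
  then v4 is forced to True.
  then v11 is forced to False.
Try v6 = False.
v7, v9, v12 are now unconstrained; take v7 = False, v9 = True, v12 = True.

v1=1  v2=1  v3=0  v4=1  v5=0  v6=0  v7=0  v8=1  v9=1  v10=1  v11=0  v12=1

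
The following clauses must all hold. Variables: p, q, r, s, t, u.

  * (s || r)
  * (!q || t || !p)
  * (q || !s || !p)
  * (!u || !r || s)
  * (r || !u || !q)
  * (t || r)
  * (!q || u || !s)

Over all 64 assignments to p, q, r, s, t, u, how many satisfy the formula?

Case analysis on q and r:
  q=1, r=1: 6 of the 16 assignments to (p,s,t,u) work.
  q=1, r=0: a clause becomes empty — 0.
  q=0, r=1: t free; 4 ways for (p,s,u) × 2^1 = 8.
  q=0, r=0: remaining (p,s,t,u) ∈ {(0,1,1,0); (0,1,1,1)} — 2.
Total: 6 + 0 + 8 + 2 = 16.

16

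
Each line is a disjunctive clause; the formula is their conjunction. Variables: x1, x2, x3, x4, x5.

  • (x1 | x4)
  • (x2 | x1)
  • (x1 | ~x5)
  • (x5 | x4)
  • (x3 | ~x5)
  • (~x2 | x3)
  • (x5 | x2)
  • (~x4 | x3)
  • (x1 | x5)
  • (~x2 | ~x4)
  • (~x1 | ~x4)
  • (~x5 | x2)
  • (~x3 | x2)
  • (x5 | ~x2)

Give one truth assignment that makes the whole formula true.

Try x1 = True.
  then x4 is forced to False.
  then x5 is forced to True.
  then x3 is forced to True.
  then x2 is forced to True.

x1=T  x2=T  x3=T  x4=F  x5=T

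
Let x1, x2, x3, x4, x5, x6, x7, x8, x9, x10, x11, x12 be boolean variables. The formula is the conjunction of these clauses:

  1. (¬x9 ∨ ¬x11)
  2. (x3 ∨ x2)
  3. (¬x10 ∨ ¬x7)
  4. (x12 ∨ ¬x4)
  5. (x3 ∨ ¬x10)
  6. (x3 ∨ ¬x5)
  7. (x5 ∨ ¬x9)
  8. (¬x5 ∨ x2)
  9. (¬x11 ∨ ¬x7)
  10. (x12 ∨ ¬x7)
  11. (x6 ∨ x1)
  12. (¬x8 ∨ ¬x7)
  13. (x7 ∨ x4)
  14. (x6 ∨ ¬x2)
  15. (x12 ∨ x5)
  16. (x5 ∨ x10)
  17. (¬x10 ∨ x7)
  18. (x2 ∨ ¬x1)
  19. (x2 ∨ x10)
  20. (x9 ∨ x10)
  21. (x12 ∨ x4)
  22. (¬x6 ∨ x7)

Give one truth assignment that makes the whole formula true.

x3 occurs only positively in the remaining clauses — set x3 = True.
Pure literal: x8 appears only negated; assign x8 = False.
Try x1 = True.
  then x2 is forced to True.
  then x6 is forced to True.
  then x7 is forced to True.
  then x10 is forced to False.
  then x11 is forced to False.
  then x12 is forced to True.
  then x5 is forced to True.
  then x9 is forced to True.
x4 is now unconstrained; take x4 = False.
Every clause has at least one true literal under this assignment.
Check each clause:
  1. (¬x9 ∨ ¬x11) — ¬x11 is true.
  2. (x2 ∨ x3) — x2 is true.
  3. (¬x10 ∨ ¬x7) — ¬x10 is true.
  4. (x12 ∨ ¬x4) — ¬x4 is true.
  5. (x3 ∨ ¬x10) — x3 is true.
  6. (¬x5 ∨ x3) — x3 is true.
  7. (¬x9 ∨ x5) — x5 is true.
  8. (x2 ∨ ¬x5) — x2 is true.
  9. (¬x11 ∨ ¬x7) — ¬x11 is true.
  10. (¬x7 ∨ x12) — x12 is true.
  11. (x6 ∨ x1) — x1 is true.
  12. (¬x8 ∨ ¬x7) — ¬x8 is true.
  13. (x7 ∨ x4) — x7 is true.
  14. (¬x2 ∨ x6) — x6 is true.
  15. (x12 ∨ x5) — x12 is true.
  16. (x5 ∨ x10) — x5 is true.
  17. (¬x10 ∨ x7) — ¬x10 is true.
  18. (¬x1 ∨ x2) — x2 is true.
  19. (x2 ∨ x10) — x2 is true.
  20. (x10 ∨ x9) — x9 is true.
  21. (x4 ∨ x12) — x12 is true.
  22. (¬x6 ∨ x7) — x7 is true.

x1 = T, x2 = T, x3 = T, x4 = F, x5 = T, x6 = T, x7 = T, x8 = F, x9 = T, x10 = F, x11 = F, x12 = T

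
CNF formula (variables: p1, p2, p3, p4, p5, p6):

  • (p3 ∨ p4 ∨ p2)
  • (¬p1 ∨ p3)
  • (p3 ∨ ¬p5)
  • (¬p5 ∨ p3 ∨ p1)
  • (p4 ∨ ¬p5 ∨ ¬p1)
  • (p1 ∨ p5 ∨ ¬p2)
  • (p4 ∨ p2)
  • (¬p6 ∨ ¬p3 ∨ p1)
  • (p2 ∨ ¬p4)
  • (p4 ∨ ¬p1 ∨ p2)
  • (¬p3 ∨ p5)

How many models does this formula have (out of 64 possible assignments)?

4

The models are:
  p1=F p2=T p3=T p4=F p5=T p6=F
  p1=F p2=T p3=T p4=T p5=T p6=F
  p1=T p2=T p3=T p4=T p5=T p6=F
  p1=T p2=T p3=T p4=T p5=T p6=T
Count: 4.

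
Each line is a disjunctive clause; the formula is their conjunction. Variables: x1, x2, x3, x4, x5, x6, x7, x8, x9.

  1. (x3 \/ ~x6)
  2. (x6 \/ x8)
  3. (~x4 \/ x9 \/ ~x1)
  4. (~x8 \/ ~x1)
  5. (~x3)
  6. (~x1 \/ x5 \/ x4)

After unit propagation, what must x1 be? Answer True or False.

False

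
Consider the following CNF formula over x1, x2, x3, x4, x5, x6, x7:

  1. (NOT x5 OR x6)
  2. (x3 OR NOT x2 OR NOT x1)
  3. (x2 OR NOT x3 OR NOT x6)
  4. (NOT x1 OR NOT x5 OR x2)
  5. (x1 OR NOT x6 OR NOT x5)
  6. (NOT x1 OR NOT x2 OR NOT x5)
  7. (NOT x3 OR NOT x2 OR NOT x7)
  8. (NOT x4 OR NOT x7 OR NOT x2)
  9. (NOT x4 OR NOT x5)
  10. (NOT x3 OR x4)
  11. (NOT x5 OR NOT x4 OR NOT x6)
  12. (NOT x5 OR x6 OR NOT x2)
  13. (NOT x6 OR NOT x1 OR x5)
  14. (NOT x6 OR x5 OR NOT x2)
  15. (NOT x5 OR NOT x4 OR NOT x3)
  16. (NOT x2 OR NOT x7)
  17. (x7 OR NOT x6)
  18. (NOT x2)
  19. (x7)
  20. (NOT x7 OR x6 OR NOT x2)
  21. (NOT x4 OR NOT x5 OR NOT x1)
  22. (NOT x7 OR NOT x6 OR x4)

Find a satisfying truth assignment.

The clause (NOT x2) is unit: x2 must be False.
Unit propagation: (x7) forces x7 = True.
Set x1 = False and propagate.
Branch on x3: take x3 = True.
  then x6 is forced to False.
  then x5 is forced to False.
  then x4 is forced to True.
Every clause has at least one true literal under this assignment.
Check each clause:
  1. (x6 OR NOT x5) — NOT x5 is true.
  2. (NOT x1 OR NOT x2 OR x3) — x3 is true.
  3. (x2 OR NOT x3 OR NOT x6) — NOT x6 is true.
  4. (x2 OR NOT x5 OR NOT x1) — NOT x5 is true.
  5. (NOT x6 OR NOT x5 OR x1) — NOT x6 is true.
  6. (NOT x2 OR NOT x5 OR NOT x1) — NOT x5 is true.
  7. (NOT x2 OR NOT x7 OR NOT x3) — NOT x2 is true.
  8. (NOT x7 OR NOT x2 OR NOT x4) — NOT x2 is true.
  9. (NOT x5 OR NOT x4) — NOT x5 is true.
  10. (x4 OR NOT x3) — x4 is true.
  11. (NOT x5 OR NOT x6 OR NOT x4) — NOT x6 is true.
  12. (x6 OR NOT x5 OR NOT x2) — NOT x5 is true.
  13. (NOT x6 OR NOT x1 OR x5) — NOT x6 is true.
  14. (NOT x2 OR NOT x6 OR x5) — NOT x6 is true.
  15. (NOT x3 OR NOT x4 OR NOT x5) — NOT x5 is true.
  16. (NOT x7 OR NOT x2) — NOT x2 is true.
  17. (x7 OR NOT x6) — NOT x6 is true.
  18. (NOT x2) — NOT x2 is true.
  19. (x7) — x7 is true.
  20. (x6 OR NOT x2 OR NOT x7) — NOT x2 is true.
  21. (NOT x5 OR NOT x4 OR NOT x1) — NOT x5 is true.
  22. (x4 OR NOT x7 OR NOT x6) — NOT x6 is true.

x1=F, x2=F, x3=T, x4=T, x5=F, x6=F, x7=T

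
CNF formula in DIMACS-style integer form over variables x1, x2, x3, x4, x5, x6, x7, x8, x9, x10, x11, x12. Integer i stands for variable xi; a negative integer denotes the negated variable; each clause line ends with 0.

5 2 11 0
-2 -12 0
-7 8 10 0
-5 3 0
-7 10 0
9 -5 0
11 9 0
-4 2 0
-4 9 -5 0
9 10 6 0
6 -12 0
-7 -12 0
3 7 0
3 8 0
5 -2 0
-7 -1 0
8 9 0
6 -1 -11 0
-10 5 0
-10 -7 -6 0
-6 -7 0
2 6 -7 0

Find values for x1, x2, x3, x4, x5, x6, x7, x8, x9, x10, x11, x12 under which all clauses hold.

Pure literal: x1 appears only negated; assign x1 = False.
Pure literal: x3 appears only positively; assign x3 = True.
Set x2 = True and propagate.
  then x12 is forced to False.
  then x5 is forced to True.
  then x9 is forced to True.
For the remaining variables, x4 = True, x6 = True, x7 = False, x8 = False, x10 = True, x11 = True works.

x1=F, x2=T, x3=T, x4=T, x5=T, x6=T, x7=F, x8=F, x9=T, x10=T, x11=T, x12=F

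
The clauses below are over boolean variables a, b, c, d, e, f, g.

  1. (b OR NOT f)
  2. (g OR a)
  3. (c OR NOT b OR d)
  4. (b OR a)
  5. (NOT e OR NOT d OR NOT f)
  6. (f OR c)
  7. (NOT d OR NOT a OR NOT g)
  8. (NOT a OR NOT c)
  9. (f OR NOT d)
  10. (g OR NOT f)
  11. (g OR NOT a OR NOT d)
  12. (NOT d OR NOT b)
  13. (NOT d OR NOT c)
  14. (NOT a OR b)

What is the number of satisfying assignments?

4

The models are:
  a=F b=T c=T d=F e=F f=F g=T
  a=F b=T c=T d=F e=F f=T g=T
  a=F b=T c=T d=F e=T f=F g=T
  a=F b=T c=T d=F e=T f=T g=T
Count: 4.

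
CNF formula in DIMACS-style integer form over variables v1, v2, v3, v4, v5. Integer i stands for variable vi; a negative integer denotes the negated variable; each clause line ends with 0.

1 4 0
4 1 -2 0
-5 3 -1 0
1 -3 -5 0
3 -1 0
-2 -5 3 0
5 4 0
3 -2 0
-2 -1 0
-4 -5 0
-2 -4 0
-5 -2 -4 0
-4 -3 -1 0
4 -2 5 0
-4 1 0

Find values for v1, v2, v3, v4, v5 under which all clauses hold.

v2 occurs only negated in the remaining clauses — set v2 = False.
Set v1 = True and propagate.
  then v3 is forced to True.
  then v4 is forced to False.
  then v5 is forced to True.
Every clause has at least one true literal under this assignment.

v1=T, v2=F, v3=T, v4=F, v5=T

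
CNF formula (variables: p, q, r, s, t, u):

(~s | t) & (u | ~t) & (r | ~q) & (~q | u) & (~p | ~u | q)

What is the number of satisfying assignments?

Split on q, then u.
  q=1, u=1: p free; 3 ways for (r,s,t) × 2^1 = 6.
  q=1, u=0: a clause becomes empty — 0.
  q=0, u=1: r free; 3 ways for (p,s,t) × 2^1 = 6.
  q=0, u=0: remaining (p,r,s,t) ∈ {(0,0,0,0); (0,1,0,0); (1,0,0,0); (1,1,0,0)} — 4.
Total: 6 + 0 + 6 + 4 = 16.

16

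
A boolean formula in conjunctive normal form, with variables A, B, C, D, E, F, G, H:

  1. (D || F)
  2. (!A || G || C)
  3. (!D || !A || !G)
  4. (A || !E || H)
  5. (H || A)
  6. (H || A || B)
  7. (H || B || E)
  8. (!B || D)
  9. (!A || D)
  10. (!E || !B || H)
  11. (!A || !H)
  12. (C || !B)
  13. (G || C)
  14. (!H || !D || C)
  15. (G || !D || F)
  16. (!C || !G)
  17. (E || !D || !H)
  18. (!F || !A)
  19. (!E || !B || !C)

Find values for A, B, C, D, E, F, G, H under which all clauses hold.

A=False, B=False, C=True, D=True, E=True, F=True, G=False, H=True

Check each clause:
  1. (D || F) — D is true.
  2. (!A || G || C) — C is true.
  3. (!D || !G || !A) — !G is true.
  4. (A || H || !E) — H is true.
  5. (A || H) — H is true.
  6. (H || A || B) — H is true.
  7. (H || B || E) — H is true.
  8. (!B || D) — D is true.
  9. (D || !A) — D is true.
  10. (H || !E || !B) — H is true.
  11. (!H || !A) — !A is true.
  12. (!B || C) — C is true.
  13. (G || C) — C is true.
  14. (C || !D || !H) — C is true.
  15. (!D || F || G) — F is true.
  16. (!C || !G) — !G is true.
  17. (!D || E || !H) — E is true.
  18. (!F || !A) — !A is true.
  19. (!C || !B || !E) — !B is true.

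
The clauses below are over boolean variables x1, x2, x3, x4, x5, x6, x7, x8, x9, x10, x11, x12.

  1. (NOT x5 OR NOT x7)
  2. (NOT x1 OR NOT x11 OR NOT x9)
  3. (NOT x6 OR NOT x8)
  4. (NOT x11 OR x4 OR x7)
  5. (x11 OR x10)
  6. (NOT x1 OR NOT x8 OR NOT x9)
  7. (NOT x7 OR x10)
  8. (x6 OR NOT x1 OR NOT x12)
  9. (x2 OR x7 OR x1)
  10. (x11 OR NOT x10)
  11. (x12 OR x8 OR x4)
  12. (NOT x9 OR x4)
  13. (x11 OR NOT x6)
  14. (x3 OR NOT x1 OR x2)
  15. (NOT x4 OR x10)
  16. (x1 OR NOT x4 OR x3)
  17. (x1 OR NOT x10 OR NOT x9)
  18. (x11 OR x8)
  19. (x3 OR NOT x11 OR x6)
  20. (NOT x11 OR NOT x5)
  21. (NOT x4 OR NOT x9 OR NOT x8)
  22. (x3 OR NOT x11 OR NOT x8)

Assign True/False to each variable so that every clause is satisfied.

x1=T  x2=F  x3=T  x4=T  x5=F  x6=F  x7=F  x8=T  x9=F  x10=T  x11=T  x12=F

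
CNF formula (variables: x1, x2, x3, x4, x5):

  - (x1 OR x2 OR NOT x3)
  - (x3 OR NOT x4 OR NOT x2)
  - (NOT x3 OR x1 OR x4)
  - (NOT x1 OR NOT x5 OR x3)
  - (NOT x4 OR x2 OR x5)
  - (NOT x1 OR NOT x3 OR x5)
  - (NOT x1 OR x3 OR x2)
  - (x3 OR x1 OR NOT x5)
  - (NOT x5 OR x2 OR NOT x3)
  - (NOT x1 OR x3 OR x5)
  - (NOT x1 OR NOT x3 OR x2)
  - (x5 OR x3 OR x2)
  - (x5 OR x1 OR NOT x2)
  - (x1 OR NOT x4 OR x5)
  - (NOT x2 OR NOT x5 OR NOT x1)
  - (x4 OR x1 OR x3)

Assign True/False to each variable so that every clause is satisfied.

x1 = False, x2 = True, x3 = True, x4 = True, x5 = True

Check each clause:
  1. (NOT x3 OR x1 OR x2) — x2 is true.
  2. (NOT x2 OR x3 OR NOT x4) — x3 is true.
  3. (x4 OR NOT x3 OR x1) — x4 is true.
  4. (NOT x1 OR x3 OR NOT x5) — x3 is true.
  5. (x5 OR NOT x4 OR x2) — x2 is true.
  6. (x5 OR NOT x1 OR NOT x3) — x5 is true.
  7. (x3 OR x2 OR NOT x1) — x2 is true.
  8. (x3 OR x1 OR NOT x5) — x3 is true.
  9. (NOT x5 OR x2 OR NOT x3) — x2 is true.
  10. (x5 OR NOT x1 OR x3) — x3 is true.
  11. (NOT x3 OR x2 OR NOT x1) — x2 is true.
  12. (x2 OR x3 OR x5) — x2 is true.
  13. (NOT x2 OR x1 OR x5) — x5 is true.
  14. (NOT x4 OR x5 OR x1) — x5 is true.
  15. (NOT x1 OR NOT x5 OR NOT x2) — NOT x1 is true.
  16. (x3 OR x4 OR x1) — x3 is true.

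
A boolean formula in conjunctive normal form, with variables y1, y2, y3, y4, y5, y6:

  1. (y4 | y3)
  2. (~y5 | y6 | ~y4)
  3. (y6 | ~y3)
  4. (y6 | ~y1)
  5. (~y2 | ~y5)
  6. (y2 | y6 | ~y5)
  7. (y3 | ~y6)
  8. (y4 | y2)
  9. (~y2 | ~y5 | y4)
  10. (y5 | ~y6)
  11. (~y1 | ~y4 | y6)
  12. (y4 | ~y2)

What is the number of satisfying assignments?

4

Satisfying assignments:
  y1=F y2=F y3=F y4=T y5=F y6=F
  y1=F y2=F y3=T y4=T y5=T y6=T
  y1=F y2=T y3=F y4=T y5=F y6=F
  y1=T y2=F y3=T y4=T y5=T y6=T
Count: 4.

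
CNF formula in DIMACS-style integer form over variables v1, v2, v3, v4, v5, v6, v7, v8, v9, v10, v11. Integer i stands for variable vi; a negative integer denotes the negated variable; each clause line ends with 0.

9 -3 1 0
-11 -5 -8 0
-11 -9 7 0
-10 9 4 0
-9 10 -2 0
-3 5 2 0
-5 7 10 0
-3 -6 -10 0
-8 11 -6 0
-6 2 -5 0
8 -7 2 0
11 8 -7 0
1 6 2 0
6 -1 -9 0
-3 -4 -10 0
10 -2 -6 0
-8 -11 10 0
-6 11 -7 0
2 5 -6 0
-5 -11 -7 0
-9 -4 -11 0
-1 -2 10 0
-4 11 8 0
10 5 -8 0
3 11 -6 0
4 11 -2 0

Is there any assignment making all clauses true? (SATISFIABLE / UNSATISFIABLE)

SATISFIABLE

Set v1 = True and propagate.
Try v2 = True.
  then v10 is forced to True.
For the remaining variables, v3 = False, v4 = True, v5 = False, v6 = False, v7 = True, v8 = False, v9 = False, v11 = True works.
Every clause has at least one true literal under this assignment.
So v1 = True, v2 = True, v3 = False, v4 = True, v5 = False, v6 = False, v7 = True, v8 = False, v9 = False, v10 = True, v11 = True is a satisfying assignment.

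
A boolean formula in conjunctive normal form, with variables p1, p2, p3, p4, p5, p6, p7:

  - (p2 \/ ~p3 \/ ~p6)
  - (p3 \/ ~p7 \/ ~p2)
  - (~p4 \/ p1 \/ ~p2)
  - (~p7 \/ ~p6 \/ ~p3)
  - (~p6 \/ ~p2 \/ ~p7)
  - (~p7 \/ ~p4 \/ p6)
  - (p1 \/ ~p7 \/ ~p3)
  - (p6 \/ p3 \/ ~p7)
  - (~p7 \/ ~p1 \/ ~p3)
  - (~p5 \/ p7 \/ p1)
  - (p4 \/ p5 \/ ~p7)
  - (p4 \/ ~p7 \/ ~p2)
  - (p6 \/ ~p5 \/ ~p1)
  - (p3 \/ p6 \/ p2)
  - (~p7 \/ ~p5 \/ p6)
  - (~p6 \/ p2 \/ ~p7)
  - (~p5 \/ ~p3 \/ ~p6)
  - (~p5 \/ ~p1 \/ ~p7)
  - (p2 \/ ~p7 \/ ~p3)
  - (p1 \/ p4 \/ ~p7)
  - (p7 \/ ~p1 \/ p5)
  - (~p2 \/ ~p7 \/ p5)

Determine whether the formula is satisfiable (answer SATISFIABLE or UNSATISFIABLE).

SATISFIABLE

Branch on p1: take p1 = False.
Try p2 = True.
  then p4 is forced to False.
  then p7 is forced to False.
  then p5 is forced to False.
p3, p6 are now unconstrained; take p3 = False, p6 = False.
Every clause has at least one true literal under this assignment.
So p1 = 0, p2 = 1, p3 = 0, p4 = 0, p5 = 0, p6 = 0, p7 = 0 is a satisfying assignment.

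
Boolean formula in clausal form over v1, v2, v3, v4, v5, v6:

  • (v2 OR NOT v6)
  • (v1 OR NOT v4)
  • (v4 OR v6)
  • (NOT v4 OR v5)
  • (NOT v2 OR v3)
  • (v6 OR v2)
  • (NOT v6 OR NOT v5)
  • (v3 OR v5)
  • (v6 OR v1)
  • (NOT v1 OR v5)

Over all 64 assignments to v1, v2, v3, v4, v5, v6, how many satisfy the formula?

Satisfying assignments:
  v1=F v2=T v3=T v4=F v5=F v6=T
  v1=T v2=T v3=T v4=T v5=T v6=F
Count: 2.

2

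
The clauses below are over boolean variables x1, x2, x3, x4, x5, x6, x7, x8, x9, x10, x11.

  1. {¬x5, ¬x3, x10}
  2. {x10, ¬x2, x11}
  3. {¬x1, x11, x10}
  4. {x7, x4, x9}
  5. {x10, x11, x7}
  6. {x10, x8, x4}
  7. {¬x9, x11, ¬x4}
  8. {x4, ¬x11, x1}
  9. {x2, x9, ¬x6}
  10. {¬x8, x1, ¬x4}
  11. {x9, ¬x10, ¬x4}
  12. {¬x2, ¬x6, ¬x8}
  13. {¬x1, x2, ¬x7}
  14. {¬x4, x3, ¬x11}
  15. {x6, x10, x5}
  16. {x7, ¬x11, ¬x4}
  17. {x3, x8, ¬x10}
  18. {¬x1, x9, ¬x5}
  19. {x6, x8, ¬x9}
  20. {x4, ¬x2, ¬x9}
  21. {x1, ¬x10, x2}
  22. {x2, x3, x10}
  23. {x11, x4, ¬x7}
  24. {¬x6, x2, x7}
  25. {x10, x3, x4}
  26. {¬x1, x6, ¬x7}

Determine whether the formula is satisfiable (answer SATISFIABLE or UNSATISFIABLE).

SATISFIABLE

Set x1 = True and propagate.
Set x2 = False and propagate.
  then x7 is forced to False.
  then x6 is forced to False.
For the remaining variables, x3 = False, x4 = False, x5 = True, x8 = True, x9 = True, x10 = True, x11 = False works.
So x1=T  x2=F  x3=F  x4=F  x5=T  x6=F  x7=F  x8=T  x9=T  x10=T  x11=F is a satisfying assignment.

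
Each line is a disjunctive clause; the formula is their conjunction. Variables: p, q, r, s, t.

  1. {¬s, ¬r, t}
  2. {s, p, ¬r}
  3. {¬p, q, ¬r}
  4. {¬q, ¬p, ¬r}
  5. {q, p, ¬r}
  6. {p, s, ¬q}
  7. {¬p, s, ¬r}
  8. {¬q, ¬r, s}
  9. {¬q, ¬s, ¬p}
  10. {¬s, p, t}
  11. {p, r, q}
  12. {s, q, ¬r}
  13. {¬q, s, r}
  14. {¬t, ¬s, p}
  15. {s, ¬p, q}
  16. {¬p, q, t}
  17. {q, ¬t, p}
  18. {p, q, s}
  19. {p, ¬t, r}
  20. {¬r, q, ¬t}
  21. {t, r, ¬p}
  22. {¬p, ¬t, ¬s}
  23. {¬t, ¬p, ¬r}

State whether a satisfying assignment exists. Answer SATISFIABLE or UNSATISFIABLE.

UNSATISFIABLE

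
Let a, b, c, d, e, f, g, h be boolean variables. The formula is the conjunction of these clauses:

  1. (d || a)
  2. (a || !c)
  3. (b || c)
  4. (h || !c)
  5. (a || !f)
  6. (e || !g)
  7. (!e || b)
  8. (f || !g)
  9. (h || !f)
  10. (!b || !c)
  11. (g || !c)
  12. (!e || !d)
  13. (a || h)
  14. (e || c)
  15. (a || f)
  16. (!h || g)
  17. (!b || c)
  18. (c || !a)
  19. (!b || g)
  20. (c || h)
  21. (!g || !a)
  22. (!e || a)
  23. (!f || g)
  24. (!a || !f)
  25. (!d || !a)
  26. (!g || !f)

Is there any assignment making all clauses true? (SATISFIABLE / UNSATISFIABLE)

a = True:
  propagation gives c=True, h=True, b=False, e=False; an empty clause results — contradiction.
a = False:
  propagation gives d=True, c=False, b=True; an empty clause results — contradiction.
Every branch closes, so no satisfying assignment exists.

UNSATISFIABLE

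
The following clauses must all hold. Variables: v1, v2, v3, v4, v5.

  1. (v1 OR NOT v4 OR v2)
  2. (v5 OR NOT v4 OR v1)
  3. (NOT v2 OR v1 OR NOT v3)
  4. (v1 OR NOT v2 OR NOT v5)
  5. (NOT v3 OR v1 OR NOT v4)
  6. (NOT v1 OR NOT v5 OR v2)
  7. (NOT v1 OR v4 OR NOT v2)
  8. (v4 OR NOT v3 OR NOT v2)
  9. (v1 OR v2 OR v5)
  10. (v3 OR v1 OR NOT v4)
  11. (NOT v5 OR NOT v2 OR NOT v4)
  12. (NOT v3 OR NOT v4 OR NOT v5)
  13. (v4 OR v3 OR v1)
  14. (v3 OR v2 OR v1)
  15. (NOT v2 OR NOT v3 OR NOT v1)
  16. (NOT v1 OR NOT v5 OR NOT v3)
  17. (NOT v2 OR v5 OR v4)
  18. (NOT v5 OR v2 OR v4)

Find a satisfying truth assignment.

Set v1 = True and propagate.
Try v2 = False.
  then v5 is forced to False.
v3, v4 are now unconstrained; take v3 = True, v4 = False.
Every clause has at least one true literal under this assignment.

v1=True  v2=False  v3=True  v4=False  v5=False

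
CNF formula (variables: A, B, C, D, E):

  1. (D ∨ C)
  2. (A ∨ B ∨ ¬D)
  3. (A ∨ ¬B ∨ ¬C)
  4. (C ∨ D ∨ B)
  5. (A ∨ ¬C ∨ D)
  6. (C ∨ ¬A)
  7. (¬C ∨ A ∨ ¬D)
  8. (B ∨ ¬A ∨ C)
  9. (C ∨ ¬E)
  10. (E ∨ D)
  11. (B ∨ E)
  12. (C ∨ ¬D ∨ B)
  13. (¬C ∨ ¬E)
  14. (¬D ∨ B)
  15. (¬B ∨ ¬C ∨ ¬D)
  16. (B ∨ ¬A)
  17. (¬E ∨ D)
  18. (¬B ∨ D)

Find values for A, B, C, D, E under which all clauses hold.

A=False, B=True, C=False, D=True, E=False

Branch on A: take A = False.
The remaining clauses are satisfied by B = True, C = False, D = True, E = False.
Every clause has at least one true literal under this assignment.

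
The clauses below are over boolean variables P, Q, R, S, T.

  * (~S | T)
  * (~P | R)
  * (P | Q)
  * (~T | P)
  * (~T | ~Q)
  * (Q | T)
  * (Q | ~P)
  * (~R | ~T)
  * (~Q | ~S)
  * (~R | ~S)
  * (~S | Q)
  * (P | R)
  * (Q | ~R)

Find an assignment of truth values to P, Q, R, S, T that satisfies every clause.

P=False, Q=True, R=True, S=False, T=False

Pure literal: S appears only negated; assign S = False.
Try P = False.
  then Q is forced to True.
  then T is forced to False.
  then R is forced to True.
Every clause has at least one true literal under this assignment.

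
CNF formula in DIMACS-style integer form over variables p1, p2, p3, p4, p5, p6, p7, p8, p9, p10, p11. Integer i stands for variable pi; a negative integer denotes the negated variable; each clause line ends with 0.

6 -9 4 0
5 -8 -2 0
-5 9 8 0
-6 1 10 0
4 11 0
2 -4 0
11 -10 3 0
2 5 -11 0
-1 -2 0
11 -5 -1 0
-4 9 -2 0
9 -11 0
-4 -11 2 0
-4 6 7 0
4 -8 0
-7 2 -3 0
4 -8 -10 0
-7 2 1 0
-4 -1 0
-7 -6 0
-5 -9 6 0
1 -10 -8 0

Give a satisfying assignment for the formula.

p1=True, p2=False, p3=True, p4=False, p5=True, p6=True, p7=False, p8=False, p9=True, p10=False, p11=True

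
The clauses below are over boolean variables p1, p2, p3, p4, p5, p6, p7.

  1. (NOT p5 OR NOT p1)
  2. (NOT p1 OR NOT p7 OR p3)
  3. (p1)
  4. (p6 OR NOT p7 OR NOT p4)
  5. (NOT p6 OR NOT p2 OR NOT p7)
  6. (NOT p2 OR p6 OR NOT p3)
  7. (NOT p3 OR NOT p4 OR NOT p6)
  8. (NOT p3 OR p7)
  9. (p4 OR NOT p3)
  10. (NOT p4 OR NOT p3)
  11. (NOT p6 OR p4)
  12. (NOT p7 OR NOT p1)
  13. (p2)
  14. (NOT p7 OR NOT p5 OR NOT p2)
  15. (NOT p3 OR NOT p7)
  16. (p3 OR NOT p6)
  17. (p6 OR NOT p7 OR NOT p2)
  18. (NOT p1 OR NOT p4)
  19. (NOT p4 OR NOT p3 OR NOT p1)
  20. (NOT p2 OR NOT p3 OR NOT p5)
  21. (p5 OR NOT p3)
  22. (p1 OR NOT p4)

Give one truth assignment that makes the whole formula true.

p1 = T, p2 = T, p3 = F, p4 = F, p5 = F, p6 = F, p7 = F

(p1) is a unit clause, so p1 = True.
Unit propagation: (NOT p5) forces p5 = False.
Unit propagation: (NOT p7) forces p7 = False.
(NOT p3) is a unit clause, so p3 = False.
(p2) is a unit clause, so p2 = True.
Unit propagation: (NOT p6) forces p6 = False.
The clause (NOT p4) is unit: p4 must be False.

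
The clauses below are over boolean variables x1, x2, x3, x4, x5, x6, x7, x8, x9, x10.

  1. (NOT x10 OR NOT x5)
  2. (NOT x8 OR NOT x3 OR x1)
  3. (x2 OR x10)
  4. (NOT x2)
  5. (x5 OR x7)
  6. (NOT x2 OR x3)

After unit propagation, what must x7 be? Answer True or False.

True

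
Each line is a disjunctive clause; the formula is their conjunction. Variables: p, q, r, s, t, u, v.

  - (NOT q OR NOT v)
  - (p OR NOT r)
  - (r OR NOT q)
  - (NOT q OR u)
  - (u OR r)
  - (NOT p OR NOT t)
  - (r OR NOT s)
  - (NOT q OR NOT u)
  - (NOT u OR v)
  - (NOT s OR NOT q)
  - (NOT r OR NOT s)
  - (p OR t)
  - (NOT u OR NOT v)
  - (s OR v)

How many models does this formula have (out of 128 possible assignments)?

The models are:
  p=1 q=0 r=1 s=0 t=0 u=0 v=1
Count: 1.

1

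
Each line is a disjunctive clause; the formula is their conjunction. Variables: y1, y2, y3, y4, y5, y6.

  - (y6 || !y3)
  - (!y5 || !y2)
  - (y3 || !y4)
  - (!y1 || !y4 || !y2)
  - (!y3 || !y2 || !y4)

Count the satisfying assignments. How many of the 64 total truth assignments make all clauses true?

22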